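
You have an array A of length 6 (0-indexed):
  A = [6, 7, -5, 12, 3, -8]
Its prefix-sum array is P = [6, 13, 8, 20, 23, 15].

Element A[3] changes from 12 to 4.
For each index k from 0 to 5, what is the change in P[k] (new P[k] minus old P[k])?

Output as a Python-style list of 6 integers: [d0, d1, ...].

Element change: A[3] 12 -> 4, delta = -8
For k < 3: P[k] unchanged, delta_P[k] = 0
For k >= 3: P[k] shifts by exactly -8
Delta array: [0, 0, 0, -8, -8, -8]

Answer: [0, 0, 0, -8, -8, -8]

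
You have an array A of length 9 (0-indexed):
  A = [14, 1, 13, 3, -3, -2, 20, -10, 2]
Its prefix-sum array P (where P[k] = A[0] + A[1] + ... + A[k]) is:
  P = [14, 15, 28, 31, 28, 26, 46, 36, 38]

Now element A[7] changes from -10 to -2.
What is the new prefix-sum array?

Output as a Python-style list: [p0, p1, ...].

Answer: [14, 15, 28, 31, 28, 26, 46, 44, 46]

Derivation:
Change: A[7] -10 -> -2, delta = 8
P[k] for k < 7: unchanged (A[7] not included)
P[k] for k >= 7: shift by delta = 8
  P[0] = 14 + 0 = 14
  P[1] = 15 + 0 = 15
  P[2] = 28 + 0 = 28
  P[3] = 31 + 0 = 31
  P[4] = 28 + 0 = 28
  P[5] = 26 + 0 = 26
  P[6] = 46 + 0 = 46
  P[7] = 36 + 8 = 44
  P[8] = 38 + 8 = 46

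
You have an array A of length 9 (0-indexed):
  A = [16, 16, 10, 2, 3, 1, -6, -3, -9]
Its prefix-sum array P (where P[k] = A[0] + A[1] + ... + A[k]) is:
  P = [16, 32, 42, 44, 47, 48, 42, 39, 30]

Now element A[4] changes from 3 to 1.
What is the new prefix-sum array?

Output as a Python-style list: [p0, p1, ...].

Answer: [16, 32, 42, 44, 45, 46, 40, 37, 28]

Derivation:
Change: A[4] 3 -> 1, delta = -2
P[k] for k < 4: unchanged (A[4] not included)
P[k] for k >= 4: shift by delta = -2
  P[0] = 16 + 0 = 16
  P[1] = 32 + 0 = 32
  P[2] = 42 + 0 = 42
  P[3] = 44 + 0 = 44
  P[4] = 47 + -2 = 45
  P[5] = 48 + -2 = 46
  P[6] = 42 + -2 = 40
  P[7] = 39 + -2 = 37
  P[8] = 30 + -2 = 28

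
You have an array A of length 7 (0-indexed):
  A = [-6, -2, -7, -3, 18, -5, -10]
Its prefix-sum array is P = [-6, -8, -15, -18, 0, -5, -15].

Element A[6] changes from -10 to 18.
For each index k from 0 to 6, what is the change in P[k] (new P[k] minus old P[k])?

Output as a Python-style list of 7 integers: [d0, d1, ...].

Element change: A[6] -10 -> 18, delta = 28
For k < 6: P[k] unchanged, delta_P[k] = 0
For k >= 6: P[k] shifts by exactly 28
Delta array: [0, 0, 0, 0, 0, 0, 28]

Answer: [0, 0, 0, 0, 0, 0, 28]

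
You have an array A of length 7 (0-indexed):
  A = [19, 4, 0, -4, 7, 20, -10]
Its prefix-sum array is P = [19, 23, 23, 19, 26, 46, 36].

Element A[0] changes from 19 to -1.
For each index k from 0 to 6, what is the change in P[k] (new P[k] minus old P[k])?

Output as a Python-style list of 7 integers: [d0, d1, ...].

Element change: A[0] 19 -> -1, delta = -20
For k < 0: P[k] unchanged, delta_P[k] = 0
For k >= 0: P[k] shifts by exactly -20
Delta array: [-20, -20, -20, -20, -20, -20, -20]

Answer: [-20, -20, -20, -20, -20, -20, -20]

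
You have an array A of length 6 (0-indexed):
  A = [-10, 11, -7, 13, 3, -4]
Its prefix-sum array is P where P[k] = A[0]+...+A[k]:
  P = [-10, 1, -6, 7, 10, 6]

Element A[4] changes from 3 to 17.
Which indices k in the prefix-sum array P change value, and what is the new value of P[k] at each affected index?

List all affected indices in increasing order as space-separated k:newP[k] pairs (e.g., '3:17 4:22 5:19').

Answer: 4:24 5:20

Derivation:
P[k] = A[0] + ... + A[k]
P[k] includes A[4] iff k >= 4
Affected indices: 4, 5, ..., 5; delta = 14
  P[4]: 10 + 14 = 24
  P[5]: 6 + 14 = 20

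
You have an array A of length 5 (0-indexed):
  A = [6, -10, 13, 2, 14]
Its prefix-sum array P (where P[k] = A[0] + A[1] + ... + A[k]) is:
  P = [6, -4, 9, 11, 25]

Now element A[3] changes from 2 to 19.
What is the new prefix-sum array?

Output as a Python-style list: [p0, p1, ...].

Answer: [6, -4, 9, 28, 42]

Derivation:
Change: A[3] 2 -> 19, delta = 17
P[k] for k < 3: unchanged (A[3] not included)
P[k] for k >= 3: shift by delta = 17
  P[0] = 6 + 0 = 6
  P[1] = -4 + 0 = -4
  P[2] = 9 + 0 = 9
  P[3] = 11 + 17 = 28
  P[4] = 25 + 17 = 42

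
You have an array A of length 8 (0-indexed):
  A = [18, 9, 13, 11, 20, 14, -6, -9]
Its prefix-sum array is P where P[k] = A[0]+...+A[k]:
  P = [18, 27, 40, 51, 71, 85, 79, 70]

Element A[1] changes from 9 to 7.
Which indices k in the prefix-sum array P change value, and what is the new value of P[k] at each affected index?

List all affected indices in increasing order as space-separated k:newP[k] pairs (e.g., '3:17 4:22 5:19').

Answer: 1:25 2:38 3:49 4:69 5:83 6:77 7:68

Derivation:
P[k] = A[0] + ... + A[k]
P[k] includes A[1] iff k >= 1
Affected indices: 1, 2, ..., 7; delta = -2
  P[1]: 27 + -2 = 25
  P[2]: 40 + -2 = 38
  P[3]: 51 + -2 = 49
  P[4]: 71 + -2 = 69
  P[5]: 85 + -2 = 83
  P[6]: 79 + -2 = 77
  P[7]: 70 + -2 = 68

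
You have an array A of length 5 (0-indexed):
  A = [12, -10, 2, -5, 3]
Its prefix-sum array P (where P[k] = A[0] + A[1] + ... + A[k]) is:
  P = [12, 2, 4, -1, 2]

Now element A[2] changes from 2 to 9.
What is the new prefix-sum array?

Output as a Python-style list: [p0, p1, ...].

Answer: [12, 2, 11, 6, 9]

Derivation:
Change: A[2] 2 -> 9, delta = 7
P[k] for k < 2: unchanged (A[2] not included)
P[k] for k >= 2: shift by delta = 7
  P[0] = 12 + 0 = 12
  P[1] = 2 + 0 = 2
  P[2] = 4 + 7 = 11
  P[3] = -1 + 7 = 6
  P[4] = 2 + 7 = 9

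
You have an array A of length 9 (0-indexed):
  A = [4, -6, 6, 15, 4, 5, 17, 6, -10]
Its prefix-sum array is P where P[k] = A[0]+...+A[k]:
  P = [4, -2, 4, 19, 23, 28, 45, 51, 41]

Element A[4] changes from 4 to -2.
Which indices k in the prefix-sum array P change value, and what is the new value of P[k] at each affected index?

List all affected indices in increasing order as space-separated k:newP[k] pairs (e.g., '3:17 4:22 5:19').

P[k] = A[0] + ... + A[k]
P[k] includes A[4] iff k >= 4
Affected indices: 4, 5, ..., 8; delta = -6
  P[4]: 23 + -6 = 17
  P[5]: 28 + -6 = 22
  P[6]: 45 + -6 = 39
  P[7]: 51 + -6 = 45
  P[8]: 41 + -6 = 35

Answer: 4:17 5:22 6:39 7:45 8:35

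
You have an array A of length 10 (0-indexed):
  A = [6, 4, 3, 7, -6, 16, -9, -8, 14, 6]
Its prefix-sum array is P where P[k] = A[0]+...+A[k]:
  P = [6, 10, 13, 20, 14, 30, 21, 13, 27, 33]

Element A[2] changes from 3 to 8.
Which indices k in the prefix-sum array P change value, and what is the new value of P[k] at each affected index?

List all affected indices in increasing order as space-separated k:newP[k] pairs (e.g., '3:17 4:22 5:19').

Answer: 2:18 3:25 4:19 5:35 6:26 7:18 8:32 9:38

Derivation:
P[k] = A[0] + ... + A[k]
P[k] includes A[2] iff k >= 2
Affected indices: 2, 3, ..., 9; delta = 5
  P[2]: 13 + 5 = 18
  P[3]: 20 + 5 = 25
  P[4]: 14 + 5 = 19
  P[5]: 30 + 5 = 35
  P[6]: 21 + 5 = 26
  P[7]: 13 + 5 = 18
  P[8]: 27 + 5 = 32
  P[9]: 33 + 5 = 38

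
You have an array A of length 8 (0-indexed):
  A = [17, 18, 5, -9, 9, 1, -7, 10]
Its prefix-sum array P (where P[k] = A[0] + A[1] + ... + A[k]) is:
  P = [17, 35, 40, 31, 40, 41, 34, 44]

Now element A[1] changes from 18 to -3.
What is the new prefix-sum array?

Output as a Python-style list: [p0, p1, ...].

Answer: [17, 14, 19, 10, 19, 20, 13, 23]

Derivation:
Change: A[1] 18 -> -3, delta = -21
P[k] for k < 1: unchanged (A[1] not included)
P[k] for k >= 1: shift by delta = -21
  P[0] = 17 + 0 = 17
  P[1] = 35 + -21 = 14
  P[2] = 40 + -21 = 19
  P[3] = 31 + -21 = 10
  P[4] = 40 + -21 = 19
  P[5] = 41 + -21 = 20
  P[6] = 34 + -21 = 13
  P[7] = 44 + -21 = 23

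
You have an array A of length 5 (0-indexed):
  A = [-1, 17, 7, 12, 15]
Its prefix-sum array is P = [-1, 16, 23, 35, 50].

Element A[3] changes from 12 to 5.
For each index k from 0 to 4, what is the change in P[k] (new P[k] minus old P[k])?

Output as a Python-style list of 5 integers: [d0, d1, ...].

Element change: A[3] 12 -> 5, delta = -7
For k < 3: P[k] unchanged, delta_P[k] = 0
For k >= 3: P[k] shifts by exactly -7
Delta array: [0, 0, 0, -7, -7]

Answer: [0, 0, 0, -7, -7]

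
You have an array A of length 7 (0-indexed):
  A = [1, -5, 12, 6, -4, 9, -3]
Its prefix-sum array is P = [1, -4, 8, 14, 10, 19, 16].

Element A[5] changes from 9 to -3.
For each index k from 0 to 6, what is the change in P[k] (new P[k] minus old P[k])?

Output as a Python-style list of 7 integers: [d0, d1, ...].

Element change: A[5] 9 -> -3, delta = -12
For k < 5: P[k] unchanged, delta_P[k] = 0
For k >= 5: P[k] shifts by exactly -12
Delta array: [0, 0, 0, 0, 0, -12, -12]

Answer: [0, 0, 0, 0, 0, -12, -12]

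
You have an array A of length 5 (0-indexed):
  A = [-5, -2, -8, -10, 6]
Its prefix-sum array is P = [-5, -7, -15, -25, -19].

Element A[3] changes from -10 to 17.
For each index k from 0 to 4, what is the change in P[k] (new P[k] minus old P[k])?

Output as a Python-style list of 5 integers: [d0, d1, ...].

Element change: A[3] -10 -> 17, delta = 27
For k < 3: P[k] unchanged, delta_P[k] = 0
For k >= 3: P[k] shifts by exactly 27
Delta array: [0, 0, 0, 27, 27]

Answer: [0, 0, 0, 27, 27]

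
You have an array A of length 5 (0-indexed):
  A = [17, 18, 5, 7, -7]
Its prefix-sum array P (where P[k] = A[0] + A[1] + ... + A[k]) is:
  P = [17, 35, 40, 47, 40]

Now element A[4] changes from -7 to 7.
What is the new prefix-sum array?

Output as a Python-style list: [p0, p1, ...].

Change: A[4] -7 -> 7, delta = 14
P[k] for k < 4: unchanged (A[4] not included)
P[k] for k >= 4: shift by delta = 14
  P[0] = 17 + 0 = 17
  P[1] = 35 + 0 = 35
  P[2] = 40 + 0 = 40
  P[3] = 47 + 0 = 47
  P[4] = 40 + 14 = 54

Answer: [17, 35, 40, 47, 54]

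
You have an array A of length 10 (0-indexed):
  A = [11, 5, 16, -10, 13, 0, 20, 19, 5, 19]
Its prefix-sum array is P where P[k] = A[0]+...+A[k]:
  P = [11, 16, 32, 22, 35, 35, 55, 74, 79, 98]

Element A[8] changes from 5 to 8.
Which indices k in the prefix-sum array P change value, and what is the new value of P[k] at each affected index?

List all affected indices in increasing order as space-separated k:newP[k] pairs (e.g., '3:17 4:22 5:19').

P[k] = A[0] + ... + A[k]
P[k] includes A[8] iff k >= 8
Affected indices: 8, 9, ..., 9; delta = 3
  P[8]: 79 + 3 = 82
  P[9]: 98 + 3 = 101

Answer: 8:82 9:101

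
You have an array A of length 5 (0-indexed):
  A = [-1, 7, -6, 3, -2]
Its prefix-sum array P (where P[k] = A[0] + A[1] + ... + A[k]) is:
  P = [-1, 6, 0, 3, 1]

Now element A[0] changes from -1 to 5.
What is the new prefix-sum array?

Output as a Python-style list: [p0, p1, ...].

Change: A[0] -1 -> 5, delta = 6
P[k] for k < 0: unchanged (A[0] not included)
P[k] for k >= 0: shift by delta = 6
  P[0] = -1 + 6 = 5
  P[1] = 6 + 6 = 12
  P[2] = 0 + 6 = 6
  P[3] = 3 + 6 = 9
  P[4] = 1 + 6 = 7

Answer: [5, 12, 6, 9, 7]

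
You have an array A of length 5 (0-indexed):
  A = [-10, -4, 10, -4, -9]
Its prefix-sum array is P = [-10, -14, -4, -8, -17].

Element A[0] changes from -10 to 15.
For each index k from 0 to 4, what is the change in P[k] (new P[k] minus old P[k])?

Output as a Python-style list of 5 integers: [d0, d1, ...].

Element change: A[0] -10 -> 15, delta = 25
For k < 0: P[k] unchanged, delta_P[k] = 0
For k >= 0: P[k] shifts by exactly 25
Delta array: [25, 25, 25, 25, 25]

Answer: [25, 25, 25, 25, 25]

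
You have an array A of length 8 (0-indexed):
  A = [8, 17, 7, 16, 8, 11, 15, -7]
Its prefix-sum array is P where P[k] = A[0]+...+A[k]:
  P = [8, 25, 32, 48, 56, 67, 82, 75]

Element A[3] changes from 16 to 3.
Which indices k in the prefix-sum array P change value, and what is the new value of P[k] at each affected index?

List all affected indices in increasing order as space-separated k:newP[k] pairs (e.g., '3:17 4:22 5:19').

P[k] = A[0] + ... + A[k]
P[k] includes A[3] iff k >= 3
Affected indices: 3, 4, ..., 7; delta = -13
  P[3]: 48 + -13 = 35
  P[4]: 56 + -13 = 43
  P[5]: 67 + -13 = 54
  P[6]: 82 + -13 = 69
  P[7]: 75 + -13 = 62

Answer: 3:35 4:43 5:54 6:69 7:62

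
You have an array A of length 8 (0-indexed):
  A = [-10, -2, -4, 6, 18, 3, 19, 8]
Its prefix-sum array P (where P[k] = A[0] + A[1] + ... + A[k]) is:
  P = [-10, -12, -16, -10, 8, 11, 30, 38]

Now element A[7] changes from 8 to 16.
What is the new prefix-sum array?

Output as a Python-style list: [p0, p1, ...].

Answer: [-10, -12, -16, -10, 8, 11, 30, 46]

Derivation:
Change: A[7] 8 -> 16, delta = 8
P[k] for k < 7: unchanged (A[7] not included)
P[k] for k >= 7: shift by delta = 8
  P[0] = -10 + 0 = -10
  P[1] = -12 + 0 = -12
  P[2] = -16 + 0 = -16
  P[3] = -10 + 0 = -10
  P[4] = 8 + 0 = 8
  P[5] = 11 + 0 = 11
  P[6] = 30 + 0 = 30
  P[7] = 38 + 8 = 46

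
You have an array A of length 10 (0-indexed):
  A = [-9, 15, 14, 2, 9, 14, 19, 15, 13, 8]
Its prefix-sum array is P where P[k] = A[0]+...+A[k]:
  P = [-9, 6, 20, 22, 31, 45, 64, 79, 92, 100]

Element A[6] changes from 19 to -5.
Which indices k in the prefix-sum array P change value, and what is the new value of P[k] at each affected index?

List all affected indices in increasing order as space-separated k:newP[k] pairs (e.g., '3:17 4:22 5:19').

P[k] = A[0] + ... + A[k]
P[k] includes A[6] iff k >= 6
Affected indices: 6, 7, ..., 9; delta = -24
  P[6]: 64 + -24 = 40
  P[7]: 79 + -24 = 55
  P[8]: 92 + -24 = 68
  P[9]: 100 + -24 = 76

Answer: 6:40 7:55 8:68 9:76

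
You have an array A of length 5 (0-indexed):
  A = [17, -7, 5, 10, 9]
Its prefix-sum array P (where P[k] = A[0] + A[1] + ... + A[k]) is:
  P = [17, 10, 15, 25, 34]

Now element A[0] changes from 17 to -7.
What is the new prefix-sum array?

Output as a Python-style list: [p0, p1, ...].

Answer: [-7, -14, -9, 1, 10]

Derivation:
Change: A[0] 17 -> -7, delta = -24
P[k] for k < 0: unchanged (A[0] not included)
P[k] for k >= 0: shift by delta = -24
  P[0] = 17 + -24 = -7
  P[1] = 10 + -24 = -14
  P[2] = 15 + -24 = -9
  P[3] = 25 + -24 = 1
  P[4] = 34 + -24 = 10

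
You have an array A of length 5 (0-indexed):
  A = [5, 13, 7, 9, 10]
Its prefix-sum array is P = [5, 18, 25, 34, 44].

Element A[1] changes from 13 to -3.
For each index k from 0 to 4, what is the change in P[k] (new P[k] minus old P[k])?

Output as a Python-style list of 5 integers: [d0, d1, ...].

Element change: A[1] 13 -> -3, delta = -16
For k < 1: P[k] unchanged, delta_P[k] = 0
For k >= 1: P[k] shifts by exactly -16
Delta array: [0, -16, -16, -16, -16]

Answer: [0, -16, -16, -16, -16]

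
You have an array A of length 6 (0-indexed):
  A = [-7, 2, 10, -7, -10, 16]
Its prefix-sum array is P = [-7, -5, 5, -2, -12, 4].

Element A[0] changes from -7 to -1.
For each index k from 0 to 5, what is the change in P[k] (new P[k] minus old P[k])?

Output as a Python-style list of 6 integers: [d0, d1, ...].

Element change: A[0] -7 -> -1, delta = 6
For k < 0: P[k] unchanged, delta_P[k] = 0
For k >= 0: P[k] shifts by exactly 6
Delta array: [6, 6, 6, 6, 6, 6]

Answer: [6, 6, 6, 6, 6, 6]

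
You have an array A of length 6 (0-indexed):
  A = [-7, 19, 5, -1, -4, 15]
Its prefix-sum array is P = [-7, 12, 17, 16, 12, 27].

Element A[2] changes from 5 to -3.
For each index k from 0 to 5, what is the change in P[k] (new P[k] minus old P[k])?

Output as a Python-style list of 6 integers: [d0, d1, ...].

Answer: [0, 0, -8, -8, -8, -8]

Derivation:
Element change: A[2] 5 -> -3, delta = -8
For k < 2: P[k] unchanged, delta_P[k] = 0
For k >= 2: P[k] shifts by exactly -8
Delta array: [0, 0, -8, -8, -8, -8]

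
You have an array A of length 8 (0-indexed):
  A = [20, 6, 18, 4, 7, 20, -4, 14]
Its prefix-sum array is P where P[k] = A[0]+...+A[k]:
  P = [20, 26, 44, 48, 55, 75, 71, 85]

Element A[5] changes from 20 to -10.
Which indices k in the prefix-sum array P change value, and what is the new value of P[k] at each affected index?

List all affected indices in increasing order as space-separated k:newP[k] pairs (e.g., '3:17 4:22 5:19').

Answer: 5:45 6:41 7:55

Derivation:
P[k] = A[0] + ... + A[k]
P[k] includes A[5] iff k >= 5
Affected indices: 5, 6, ..., 7; delta = -30
  P[5]: 75 + -30 = 45
  P[6]: 71 + -30 = 41
  P[7]: 85 + -30 = 55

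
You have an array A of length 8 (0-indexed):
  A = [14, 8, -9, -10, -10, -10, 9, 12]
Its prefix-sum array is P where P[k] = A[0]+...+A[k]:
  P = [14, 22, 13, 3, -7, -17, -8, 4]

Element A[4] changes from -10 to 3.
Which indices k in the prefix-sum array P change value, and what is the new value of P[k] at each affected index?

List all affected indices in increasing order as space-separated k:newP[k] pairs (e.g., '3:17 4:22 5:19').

Answer: 4:6 5:-4 6:5 7:17

Derivation:
P[k] = A[0] + ... + A[k]
P[k] includes A[4] iff k >= 4
Affected indices: 4, 5, ..., 7; delta = 13
  P[4]: -7 + 13 = 6
  P[5]: -17 + 13 = -4
  P[6]: -8 + 13 = 5
  P[7]: 4 + 13 = 17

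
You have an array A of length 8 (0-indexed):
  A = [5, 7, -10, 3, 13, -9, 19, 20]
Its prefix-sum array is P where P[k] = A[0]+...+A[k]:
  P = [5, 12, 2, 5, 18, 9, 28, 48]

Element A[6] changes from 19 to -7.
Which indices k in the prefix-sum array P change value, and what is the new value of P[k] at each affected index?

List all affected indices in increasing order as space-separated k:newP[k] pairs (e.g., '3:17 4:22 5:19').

P[k] = A[0] + ... + A[k]
P[k] includes A[6] iff k >= 6
Affected indices: 6, 7, ..., 7; delta = -26
  P[6]: 28 + -26 = 2
  P[7]: 48 + -26 = 22

Answer: 6:2 7:22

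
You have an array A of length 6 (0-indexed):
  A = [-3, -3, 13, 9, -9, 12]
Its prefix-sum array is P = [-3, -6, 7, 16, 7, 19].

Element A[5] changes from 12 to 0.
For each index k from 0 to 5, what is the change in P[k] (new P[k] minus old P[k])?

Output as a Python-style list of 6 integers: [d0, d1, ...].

Answer: [0, 0, 0, 0, 0, -12]

Derivation:
Element change: A[5] 12 -> 0, delta = -12
For k < 5: P[k] unchanged, delta_P[k] = 0
For k >= 5: P[k] shifts by exactly -12
Delta array: [0, 0, 0, 0, 0, -12]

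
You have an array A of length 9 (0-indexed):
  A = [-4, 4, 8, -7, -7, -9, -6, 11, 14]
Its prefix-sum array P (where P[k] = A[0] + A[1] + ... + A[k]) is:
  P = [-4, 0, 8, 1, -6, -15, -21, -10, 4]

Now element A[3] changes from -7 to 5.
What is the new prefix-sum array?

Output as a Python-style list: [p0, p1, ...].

Answer: [-4, 0, 8, 13, 6, -3, -9, 2, 16]

Derivation:
Change: A[3] -7 -> 5, delta = 12
P[k] for k < 3: unchanged (A[3] not included)
P[k] for k >= 3: shift by delta = 12
  P[0] = -4 + 0 = -4
  P[1] = 0 + 0 = 0
  P[2] = 8 + 0 = 8
  P[3] = 1 + 12 = 13
  P[4] = -6 + 12 = 6
  P[5] = -15 + 12 = -3
  P[6] = -21 + 12 = -9
  P[7] = -10 + 12 = 2
  P[8] = 4 + 12 = 16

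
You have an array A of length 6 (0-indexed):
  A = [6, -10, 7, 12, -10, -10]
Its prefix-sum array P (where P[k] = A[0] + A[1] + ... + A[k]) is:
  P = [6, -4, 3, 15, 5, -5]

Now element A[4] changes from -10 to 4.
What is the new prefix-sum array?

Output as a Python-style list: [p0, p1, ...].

Answer: [6, -4, 3, 15, 19, 9]

Derivation:
Change: A[4] -10 -> 4, delta = 14
P[k] for k < 4: unchanged (A[4] not included)
P[k] for k >= 4: shift by delta = 14
  P[0] = 6 + 0 = 6
  P[1] = -4 + 0 = -4
  P[2] = 3 + 0 = 3
  P[3] = 15 + 0 = 15
  P[4] = 5 + 14 = 19
  P[5] = -5 + 14 = 9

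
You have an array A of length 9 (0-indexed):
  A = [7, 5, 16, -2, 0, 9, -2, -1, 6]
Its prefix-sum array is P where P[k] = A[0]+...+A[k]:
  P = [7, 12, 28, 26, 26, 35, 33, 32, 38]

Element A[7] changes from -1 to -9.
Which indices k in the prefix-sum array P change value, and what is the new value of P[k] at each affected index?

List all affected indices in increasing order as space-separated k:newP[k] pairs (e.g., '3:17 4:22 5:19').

P[k] = A[0] + ... + A[k]
P[k] includes A[7] iff k >= 7
Affected indices: 7, 8, ..., 8; delta = -8
  P[7]: 32 + -8 = 24
  P[8]: 38 + -8 = 30

Answer: 7:24 8:30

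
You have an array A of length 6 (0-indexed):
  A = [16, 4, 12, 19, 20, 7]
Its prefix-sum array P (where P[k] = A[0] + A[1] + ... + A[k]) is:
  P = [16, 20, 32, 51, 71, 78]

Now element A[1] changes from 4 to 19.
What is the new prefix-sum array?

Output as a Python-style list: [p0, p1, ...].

Answer: [16, 35, 47, 66, 86, 93]

Derivation:
Change: A[1] 4 -> 19, delta = 15
P[k] for k < 1: unchanged (A[1] not included)
P[k] for k >= 1: shift by delta = 15
  P[0] = 16 + 0 = 16
  P[1] = 20 + 15 = 35
  P[2] = 32 + 15 = 47
  P[3] = 51 + 15 = 66
  P[4] = 71 + 15 = 86
  P[5] = 78 + 15 = 93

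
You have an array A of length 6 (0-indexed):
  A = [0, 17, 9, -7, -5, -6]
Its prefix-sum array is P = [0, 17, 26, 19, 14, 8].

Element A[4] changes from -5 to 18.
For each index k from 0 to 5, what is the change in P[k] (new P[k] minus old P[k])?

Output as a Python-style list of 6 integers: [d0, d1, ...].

Answer: [0, 0, 0, 0, 23, 23]

Derivation:
Element change: A[4] -5 -> 18, delta = 23
For k < 4: P[k] unchanged, delta_P[k] = 0
For k >= 4: P[k] shifts by exactly 23
Delta array: [0, 0, 0, 0, 23, 23]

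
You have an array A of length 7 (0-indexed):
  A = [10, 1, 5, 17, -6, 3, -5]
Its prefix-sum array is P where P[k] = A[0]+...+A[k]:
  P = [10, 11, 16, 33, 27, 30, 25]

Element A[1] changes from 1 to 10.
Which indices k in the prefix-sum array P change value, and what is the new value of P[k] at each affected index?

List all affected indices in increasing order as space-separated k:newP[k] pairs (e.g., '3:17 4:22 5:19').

Answer: 1:20 2:25 3:42 4:36 5:39 6:34

Derivation:
P[k] = A[0] + ... + A[k]
P[k] includes A[1] iff k >= 1
Affected indices: 1, 2, ..., 6; delta = 9
  P[1]: 11 + 9 = 20
  P[2]: 16 + 9 = 25
  P[3]: 33 + 9 = 42
  P[4]: 27 + 9 = 36
  P[5]: 30 + 9 = 39
  P[6]: 25 + 9 = 34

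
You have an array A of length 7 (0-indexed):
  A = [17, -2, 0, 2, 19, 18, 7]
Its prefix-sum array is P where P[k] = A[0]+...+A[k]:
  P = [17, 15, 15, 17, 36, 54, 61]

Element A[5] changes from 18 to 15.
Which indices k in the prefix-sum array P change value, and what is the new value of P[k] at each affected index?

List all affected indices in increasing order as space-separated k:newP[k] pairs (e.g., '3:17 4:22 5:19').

P[k] = A[0] + ... + A[k]
P[k] includes A[5] iff k >= 5
Affected indices: 5, 6, ..., 6; delta = -3
  P[5]: 54 + -3 = 51
  P[6]: 61 + -3 = 58

Answer: 5:51 6:58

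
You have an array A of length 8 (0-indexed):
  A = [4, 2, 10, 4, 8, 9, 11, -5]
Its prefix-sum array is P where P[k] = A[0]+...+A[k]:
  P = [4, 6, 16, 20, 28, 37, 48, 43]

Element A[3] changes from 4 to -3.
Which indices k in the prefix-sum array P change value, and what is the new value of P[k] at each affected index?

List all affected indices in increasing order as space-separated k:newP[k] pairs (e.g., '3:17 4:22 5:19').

Answer: 3:13 4:21 5:30 6:41 7:36

Derivation:
P[k] = A[0] + ... + A[k]
P[k] includes A[3] iff k >= 3
Affected indices: 3, 4, ..., 7; delta = -7
  P[3]: 20 + -7 = 13
  P[4]: 28 + -7 = 21
  P[5]: 37 + -7 = 30
  P[6]: 48 + -7 = 41
  P[7]: 43 + -7 = 36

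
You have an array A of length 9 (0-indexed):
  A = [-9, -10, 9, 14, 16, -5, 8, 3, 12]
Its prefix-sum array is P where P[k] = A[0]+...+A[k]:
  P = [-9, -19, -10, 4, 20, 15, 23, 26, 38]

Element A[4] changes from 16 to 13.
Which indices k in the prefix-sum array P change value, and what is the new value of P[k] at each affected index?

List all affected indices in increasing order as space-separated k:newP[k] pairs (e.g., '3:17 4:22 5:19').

P[k] = A[0] + ... + A[k]
P[k] includes A[4] iff k >= 4
Affected indices: 4, 5, ..., 8; delta = -3
  P[4]: 20 + -3 = 17
  P[5]: 15 + -3 = 12
  P[6]: 23 + -3 = 20
  P[7]: 26 + -3 = 23
  P[8]: 38 + -3 = 35

Answer: 4:17 5:12 6:20 7:23 8:35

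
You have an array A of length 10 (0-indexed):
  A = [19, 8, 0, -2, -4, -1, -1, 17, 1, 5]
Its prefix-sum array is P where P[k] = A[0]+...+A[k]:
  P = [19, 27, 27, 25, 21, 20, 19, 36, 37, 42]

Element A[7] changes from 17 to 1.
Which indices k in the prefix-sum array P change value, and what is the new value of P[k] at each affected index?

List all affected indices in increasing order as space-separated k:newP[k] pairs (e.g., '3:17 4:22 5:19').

P[k] = A[0] + ... + A[k]
P[k] includes A[7] iff k >= 7
Affected indices: 7, 8, ..., 9; delta = -16
  P[7]: 36 + -16 = 20
  P[8]: 37 + -16 = 21
  P[9]: 42 + -16 = 26

Answer: 7:20 8:21 9:26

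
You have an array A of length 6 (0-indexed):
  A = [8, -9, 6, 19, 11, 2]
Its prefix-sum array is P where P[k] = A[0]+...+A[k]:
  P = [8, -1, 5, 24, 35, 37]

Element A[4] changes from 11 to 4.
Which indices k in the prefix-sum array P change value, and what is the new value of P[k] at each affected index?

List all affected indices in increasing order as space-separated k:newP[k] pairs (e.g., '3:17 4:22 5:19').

P[k] = A[0] + ... + A[k]
P[k] includes A[4] iff k >= 4
Affected indices: 4, 5, ..., 5; delta = -7
  P[4]: 35 + -7 = 28
  P[5]: 37 + -7 = 30

Answer: 4:28 5:30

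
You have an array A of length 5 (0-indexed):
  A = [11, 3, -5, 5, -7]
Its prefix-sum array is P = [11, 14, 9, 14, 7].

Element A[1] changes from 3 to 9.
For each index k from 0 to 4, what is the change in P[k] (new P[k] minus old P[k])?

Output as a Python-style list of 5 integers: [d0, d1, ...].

Answer: [0, 6, 6, 6, 6]

Derivation:
Element change: A[1] 3 -> 9, delta = 6
For k < 1: P[k] unchanged, delta_P[k] = 0
For k >= 1: P[k] shifts by exactly 6
Delta array: [0, 6, 6, 6, 6]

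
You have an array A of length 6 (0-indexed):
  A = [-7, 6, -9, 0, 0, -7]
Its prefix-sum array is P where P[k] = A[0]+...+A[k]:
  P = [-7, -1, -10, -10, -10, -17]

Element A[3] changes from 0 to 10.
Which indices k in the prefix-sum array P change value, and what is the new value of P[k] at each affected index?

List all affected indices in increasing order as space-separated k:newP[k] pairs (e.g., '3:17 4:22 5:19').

Answer: 3:0 4:0 5:-7

Derivation:
P[k] = A[0] + ... + A[k]
P[k] includes A[3] iff k >= 3
Affected indices: 3, 4, ..., 5; delta = 10
  P[3]: -10 + 10 = 0
  P[4]: -10 + 10 = 0
  P[5]: -17 + 10 = -7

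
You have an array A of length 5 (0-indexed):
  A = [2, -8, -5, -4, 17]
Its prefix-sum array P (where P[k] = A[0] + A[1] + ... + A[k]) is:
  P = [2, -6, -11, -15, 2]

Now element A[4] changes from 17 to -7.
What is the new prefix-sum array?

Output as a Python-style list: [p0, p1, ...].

Change: A[4] 17 -> -7, delta = -24
P[k] for k < 4: unchanged (A[4] not included)
P[k] for k >= 4: shift by delta = -24
  P[0] = 2 + 0 = 2
  P[1] = -6 + 0 = -6
  P[2] = -11 + 0 = -11
  P[3] = -15 + 0 = -15
  P[4] = 2 + -24 = -22

Answer: [2, -6, -11, -15, -22]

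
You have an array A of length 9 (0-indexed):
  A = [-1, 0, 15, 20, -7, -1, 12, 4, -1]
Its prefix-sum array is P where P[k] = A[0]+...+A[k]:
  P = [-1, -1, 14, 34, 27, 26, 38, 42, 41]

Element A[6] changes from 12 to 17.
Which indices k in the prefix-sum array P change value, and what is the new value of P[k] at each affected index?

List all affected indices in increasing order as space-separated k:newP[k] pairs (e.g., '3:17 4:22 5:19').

P[k] = A[0] + ... + A[k]
P[k] includes A[6] iff k >= 6
Affected indices: 6, 7, ..., 8; delta = 5
  P[6]: 38 + 5 = 43
  P[7]: 42 + 5 = 47
  P[8]: 41 + 5 = 46

Answer: 6:43 7:47 8:46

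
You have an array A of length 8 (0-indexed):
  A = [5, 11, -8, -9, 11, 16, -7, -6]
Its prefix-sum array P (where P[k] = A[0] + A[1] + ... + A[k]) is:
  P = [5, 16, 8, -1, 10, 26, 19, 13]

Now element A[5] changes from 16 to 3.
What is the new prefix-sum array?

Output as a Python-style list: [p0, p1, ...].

Change: A[5] 16 -> 3, delta = -13
P[k] for k < 5: unchanged (A[5] not included)
P[k] for k >= 5: shift by delta = -13
  P[0] = 5 + 0 = 5
  P[1] = 16 + 0 = 16
  P[2] = 8 + 0 = 8
  P[3] = -1 + 0 = -1
  P[4] = 10 + 0 = 10
  P[5] = 26 + -13 = 13
  P[6] = 19 + -13 = 6
  P[7] = 13 + -13 = 0

Answer: [5, 16, 8, -1, 10, 13, 6, 0]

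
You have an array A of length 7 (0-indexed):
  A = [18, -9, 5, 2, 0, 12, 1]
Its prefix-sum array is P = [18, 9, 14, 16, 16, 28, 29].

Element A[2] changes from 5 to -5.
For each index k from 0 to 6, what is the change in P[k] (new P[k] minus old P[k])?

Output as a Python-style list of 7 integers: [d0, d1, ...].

Answer: [0, 0, -10, -10, -10, -10, -10]

Derivation:
Element change: A[2] 5 -> -5, delta = -10
For k < 2: P[k] unchanged, delta_P[k] = 0
For k >= 2: P[k] shifts by exactly -10
Delta array: [0, 0, -10, -10, -10, -10, -10]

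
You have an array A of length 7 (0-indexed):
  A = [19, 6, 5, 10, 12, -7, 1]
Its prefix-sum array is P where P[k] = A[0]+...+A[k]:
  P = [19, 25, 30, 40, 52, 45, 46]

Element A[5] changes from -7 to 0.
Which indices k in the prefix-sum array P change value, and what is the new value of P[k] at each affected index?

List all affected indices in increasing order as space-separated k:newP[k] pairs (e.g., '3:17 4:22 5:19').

P[k] = A[0] + ... + A[k]
P[k] includes A[5] iff k >= 5
Affected indices: 5, 6, ..., 6; delta = 7
  P[5]: 45 + 7 = 52
  P[6]: 46 + 7 = 53

Answer: 5:52 6:53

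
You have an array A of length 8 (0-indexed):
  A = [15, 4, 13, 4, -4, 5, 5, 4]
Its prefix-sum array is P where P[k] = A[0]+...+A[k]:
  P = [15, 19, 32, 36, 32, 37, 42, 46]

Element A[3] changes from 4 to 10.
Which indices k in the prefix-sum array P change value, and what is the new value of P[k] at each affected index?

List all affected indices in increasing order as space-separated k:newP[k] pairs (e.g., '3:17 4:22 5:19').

P[k] = A[0] + ... + A[k]
P[k] includes A[3] iff k >= 3
Affected indices: 3, 4, ..., 7; delta = 6
  P[3]: 36 + 6 = 42
  P[4]: 32 + 6 = 38
  P[5]: 37 + 6 = 43
  P[6]: 42 + 6 = 48
  P[7]: 46 + 6 = 52

Answer: 3:42 4:38 5:43 6:48 7:52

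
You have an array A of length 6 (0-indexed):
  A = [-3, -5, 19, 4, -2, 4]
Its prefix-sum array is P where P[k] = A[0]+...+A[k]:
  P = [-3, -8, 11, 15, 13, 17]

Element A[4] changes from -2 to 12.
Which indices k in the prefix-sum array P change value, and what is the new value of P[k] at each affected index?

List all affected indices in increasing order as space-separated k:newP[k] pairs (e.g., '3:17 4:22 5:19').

Answer: 4:27 5:31

Derivation:
P[k] = A[0] + ... + A[k]
P[k] includes A[4] iff k >= 4
Affected indices: 4, 5, ..., 5; delta = 14
  P[4]: 13 + 14 = 27
  P[5]: 17 + 14 = 31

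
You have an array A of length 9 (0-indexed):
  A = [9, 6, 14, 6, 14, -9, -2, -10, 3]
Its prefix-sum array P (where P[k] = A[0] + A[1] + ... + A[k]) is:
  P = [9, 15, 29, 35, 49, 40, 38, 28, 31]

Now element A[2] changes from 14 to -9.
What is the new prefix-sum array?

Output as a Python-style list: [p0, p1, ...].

Change: A[2] 14 -> -9, delta = -23
P[k] for k < 2: unchanged (A[2] not included)
P[k] for k >= 2: shift by delta = -23
  P[0] = 9 + 0 = 9
  P[1] = 15 + 0 = 15
  P[2] = 29 + -23 = 6
  P[3] = 35 + -23 = 12
  P[4] = 49 + -23 = 26
  P[5] = 40 + -23 = 17
  P[6] = 38 + -23 = 15
  P[7] = 28 + -23 = 5
  P[8] = 31 + -23 = 8

Answer: [9, 15, 6, 12, 26, 17, 15, 5, 8]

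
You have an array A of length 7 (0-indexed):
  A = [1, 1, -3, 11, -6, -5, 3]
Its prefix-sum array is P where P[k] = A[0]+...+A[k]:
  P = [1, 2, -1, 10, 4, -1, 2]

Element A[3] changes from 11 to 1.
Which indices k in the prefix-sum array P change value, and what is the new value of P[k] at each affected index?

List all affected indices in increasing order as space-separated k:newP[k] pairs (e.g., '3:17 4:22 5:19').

Answer: 3:0 4:-6 5:-11 6:-8

Derivation:
P[k] = A[0] + ... + A[k]
P[k] includes A[3] iff k >= 3
Affected indices: 3, 4, ..., 6; delta = -10
  P[3]: 10 + -10 = 0
  P[4]: 4 + -10 = -6
  P[5]: -1 + -10 = -11
  P[6]: 2 + -10 = -8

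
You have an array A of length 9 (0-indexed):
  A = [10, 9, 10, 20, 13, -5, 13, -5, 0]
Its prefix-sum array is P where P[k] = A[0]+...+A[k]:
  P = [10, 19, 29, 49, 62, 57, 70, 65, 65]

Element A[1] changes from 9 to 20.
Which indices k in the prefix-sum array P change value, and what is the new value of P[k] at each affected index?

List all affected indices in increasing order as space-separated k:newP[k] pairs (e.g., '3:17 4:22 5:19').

P[k] = A[0] + ... + A[k]
P[k] includes A[1] iff k >= 1
Affected indices: 1, 2, ..., 8; delta = 11
  P[1]: 19 + 11 = 30
  P[2]: 29 + 11 = 40
  P[3]: 49 + 11 = 60
  P[4]: 62 + 11 = 73
  P[5]: 57 + 11 = 68
  P[6]: 70 + 11 = 81
  P[7]: 65 + 11 = 76
  P[8]: 65 + 11 = 76

Answer: 1:30 2:40 3:60 4:73 5:68 6:81 7:76 8:76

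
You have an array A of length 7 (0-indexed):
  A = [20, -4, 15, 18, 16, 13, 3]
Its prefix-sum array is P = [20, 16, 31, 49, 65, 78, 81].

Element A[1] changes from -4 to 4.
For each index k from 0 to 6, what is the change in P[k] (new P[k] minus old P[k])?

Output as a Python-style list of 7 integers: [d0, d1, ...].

Element change: A[1] -4 -> 4, delta = 8
For k < 1: P[k] unchanged, delta_P[k] = 0
For k >= 1: P[k] shifts by exactly 8
Delta array: [0, 8, 8, 8, 8, 8, 8]

Answer: [0, 8, 8, 8, 8, 8, 8]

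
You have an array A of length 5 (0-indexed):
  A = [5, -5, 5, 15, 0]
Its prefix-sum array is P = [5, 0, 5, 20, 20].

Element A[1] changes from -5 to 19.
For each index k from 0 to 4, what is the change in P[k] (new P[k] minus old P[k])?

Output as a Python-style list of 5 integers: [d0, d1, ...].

Answer: [0, 24, 24, 24, 24]

Derivation:
Element change: A[1] -5 -> 19, delta = 24
For k < 1: P[k] unchanged, delta_P[k] = 0
For k >= 1: P[k] shifts by exactly 24
Delta array: [0, 24, 24, 24, 24]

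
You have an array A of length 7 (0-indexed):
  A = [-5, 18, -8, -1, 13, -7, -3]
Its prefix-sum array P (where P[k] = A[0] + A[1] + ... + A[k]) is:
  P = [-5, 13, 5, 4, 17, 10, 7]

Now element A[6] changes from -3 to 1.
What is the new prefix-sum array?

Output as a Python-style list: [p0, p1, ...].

Change: A[6] -3 -> 1, delta = 4
P[k] for k < 6: unchanged (A[6] not included)
P[k] for k >= 6: shift by delta = 4
  P[0] = -5 + 0 = -5
  P[1] = 13 + 0 = 13
  P[2] = 5 + 0 = 5
  P[3] = 4 + 0 = 4
  P[4] = 17 + 0 = 17
  P[5] = 10 + 0 = 10
  P[6] = 7 + 4 = 11

Answer: [-5, 13, 5, 4, 17, 10, 11]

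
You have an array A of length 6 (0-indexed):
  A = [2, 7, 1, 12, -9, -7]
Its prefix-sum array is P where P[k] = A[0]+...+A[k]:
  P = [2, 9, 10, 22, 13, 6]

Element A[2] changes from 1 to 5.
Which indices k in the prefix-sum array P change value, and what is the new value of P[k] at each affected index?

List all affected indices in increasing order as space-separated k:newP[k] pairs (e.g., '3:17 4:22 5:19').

Answer: 2:14 3:26 4:17 5:10

Derivation:
P[k] = A[0] + ... + A[k]
P[k] includes A[2] iff k >= 2
Affected indices: 2, 3, ..., 5; delta = 4
  P[2]: 10 + 4 = 14
  P[3]: 22 + 4 = 26
  P[4]: 13 + 4 = 17
  P[5]: 6 + 4 = 10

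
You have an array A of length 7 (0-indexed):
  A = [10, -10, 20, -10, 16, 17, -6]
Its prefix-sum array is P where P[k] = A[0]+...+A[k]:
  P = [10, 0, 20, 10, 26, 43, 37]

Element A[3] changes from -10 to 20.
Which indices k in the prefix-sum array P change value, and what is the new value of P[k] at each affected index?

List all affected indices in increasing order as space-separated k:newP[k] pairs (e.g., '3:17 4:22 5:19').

Answer: 3:40 4:56 5:73 6:67

Derivation:
P[k] = A[0] + ... + A[k]
P[k] includes A[3] iff k >= 3
Affected indices: 3, 4, ..., 6; delta = 30
  P[3]: 10 + 30 = 40
  P[4]: 26 + 30 = 56
  P[5]: 43 + 30 = 73
  P[6]: 37 + 30 = 67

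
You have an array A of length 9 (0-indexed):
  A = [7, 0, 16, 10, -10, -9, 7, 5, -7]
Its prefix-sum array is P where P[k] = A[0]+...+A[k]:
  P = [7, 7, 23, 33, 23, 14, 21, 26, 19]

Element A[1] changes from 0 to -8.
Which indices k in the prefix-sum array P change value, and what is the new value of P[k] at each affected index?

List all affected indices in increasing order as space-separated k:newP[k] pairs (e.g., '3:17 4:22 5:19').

P[k] = A[0] + ... + A[k]
P[k] includes A[1] iff k >= 1
Affected indices: 1, 2, ..., 8; delta = -8
  P[1]: 7 + -8 = -1
  P[2]: 23 + -8 = 15
  P[3]: 33 + -8 = 25
  P[4]: 23 + -8 = 15
  P[5]: 14 + -8 = 6
  P[6]: 21 + -8 = 13
  P[7]: 26 + -8 = 18
  P[8]: 19 + -8 = 11

Answer: 1:-1 2:15 3:25 4:15 5:6 6:13 7:18 8:11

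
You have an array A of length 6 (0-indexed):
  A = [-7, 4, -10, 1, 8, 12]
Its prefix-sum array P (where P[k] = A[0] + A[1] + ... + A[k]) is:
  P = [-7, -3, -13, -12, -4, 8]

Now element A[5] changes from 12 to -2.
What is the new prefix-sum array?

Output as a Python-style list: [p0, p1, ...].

Change: A[5] 12 -> -2, delta = -14
P[k] for k < 5: unchanged (A[5] not included)
P[k] for k >= 5: shift by delta = -14
  P[0] = -7 + 0 = -7
  P[1] = -3 + 0 = -3
  P[2] = -13 + 0 = -13
  P[3] = -12 + 0 = -12
  P[4] = -4 + 0 = -4
  P[5] = 8 + -14 = -6

Answer: [-7, -3, -13, -12, -4, -6]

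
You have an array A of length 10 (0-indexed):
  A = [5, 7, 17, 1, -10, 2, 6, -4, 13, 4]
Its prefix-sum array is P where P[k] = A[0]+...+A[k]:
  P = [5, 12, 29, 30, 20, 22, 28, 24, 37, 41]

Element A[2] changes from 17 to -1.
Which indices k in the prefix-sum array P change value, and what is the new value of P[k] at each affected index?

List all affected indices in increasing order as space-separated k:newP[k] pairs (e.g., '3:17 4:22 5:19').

Answer: 2:11 3:12 4:2 5:4 6:10 7:6 8:19 9:23

Derivation:
P[k] = A[0] + ... + A[k]
P[k] includes A[2] iff k >= 2
Affected indices: 2, 3, ..., 9; delta = -18
  P[2]: 29 + -18 = 11
  P[3]: 30 + -18 = 12
  P[4]: 20 + -18 = 2
  P[5]: 22 + -18 = 4
  P[6]: 28 + -18 = 10
  P[7]: 24 + -18 = 6
  P[8]: 37 + -18 = 19
  P[9]: 41 + -18 = 23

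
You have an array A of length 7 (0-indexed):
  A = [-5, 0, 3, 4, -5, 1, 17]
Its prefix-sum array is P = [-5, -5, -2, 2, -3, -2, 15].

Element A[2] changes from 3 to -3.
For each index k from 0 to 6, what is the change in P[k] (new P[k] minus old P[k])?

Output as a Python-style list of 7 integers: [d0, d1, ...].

Element change: A[2] 3 -> -3, delta = -6
For k < 2: P[k] unchanged, delta_P[k] = 0
For k >= 2: P[k] shifts by exactly -6
Delta array: [0, 0, -6, -6, -6, -6, -6]

Answer: [0, 0, -6, -6, -6, -6, -6]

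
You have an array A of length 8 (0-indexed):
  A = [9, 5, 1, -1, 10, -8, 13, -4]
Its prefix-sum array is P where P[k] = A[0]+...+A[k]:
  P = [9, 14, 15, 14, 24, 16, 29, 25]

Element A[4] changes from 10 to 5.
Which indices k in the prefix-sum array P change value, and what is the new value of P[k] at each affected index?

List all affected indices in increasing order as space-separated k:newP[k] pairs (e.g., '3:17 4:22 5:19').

Answer: 4:19 5:11 6:24 7:20

Derivation:
P[k] = A[0] + ... + A[k]
P[k] includes A[4] iff k >= 4
Affected indices: 4, 5, ..., 7; delta = -5
  P[4]: 24 + -5 = 19
  P[5]: 16 + -5 = 11
  P[6]: 29 + -5 = 24
  P[7]: 25 + -5 = 20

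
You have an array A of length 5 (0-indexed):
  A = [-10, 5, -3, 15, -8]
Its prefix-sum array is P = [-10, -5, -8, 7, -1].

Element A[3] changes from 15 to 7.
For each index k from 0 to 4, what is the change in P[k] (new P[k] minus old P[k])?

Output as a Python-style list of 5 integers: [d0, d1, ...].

Element change: A[3] 15 -> 7, delta = -8
For k < 3: P[k] unchanged, delta_P[k] = 0
For k >= 3: P[k] shifts by exactly -8
Delta array: [0, 0, 0, -8, -8]

Answer: [0, 0, 0, -8, -8]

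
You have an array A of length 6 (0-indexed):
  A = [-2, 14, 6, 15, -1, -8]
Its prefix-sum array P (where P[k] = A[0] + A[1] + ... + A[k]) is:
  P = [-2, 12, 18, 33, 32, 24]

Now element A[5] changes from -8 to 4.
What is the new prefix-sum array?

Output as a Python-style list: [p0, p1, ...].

Change: A[5] -8 -> 4, delta = 12
P[k] for k < 5: unchanged (A[5] not included)
P[k] for k >= 5: shift by delta = 12
  P[0] = -2 + 0 = -2
  P[1] = 12 + 0 = 12
  P[2] = 18 + 0 = 18
  P[3] = 33 + 0 = 33
  P[4] = 32 + 0 = 32
  P[5] = 24 + 12 = 36

Answer: [-2, 12, 18, 33, 32, 36]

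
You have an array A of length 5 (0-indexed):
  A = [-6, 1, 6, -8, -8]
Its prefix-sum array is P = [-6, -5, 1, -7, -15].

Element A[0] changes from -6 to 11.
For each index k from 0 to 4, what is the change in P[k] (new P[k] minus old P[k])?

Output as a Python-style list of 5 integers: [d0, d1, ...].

Element change: A[0] -6 -> 11, delta = 17
For k < 0: P[k] unchanged, delta_P[k] = 0
For k >= 0: P[k] shifts by exactly 17
Delta array: [17, 17, 17, 17, 17]

Answer: [17, 17, 17, 17, 17]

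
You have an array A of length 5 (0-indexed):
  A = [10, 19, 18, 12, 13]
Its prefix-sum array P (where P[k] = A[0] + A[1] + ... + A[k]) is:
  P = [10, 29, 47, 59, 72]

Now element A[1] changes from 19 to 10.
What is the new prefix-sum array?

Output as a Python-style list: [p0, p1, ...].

Change: A[1] 19 -> 10, delta = -9
P[k] for k < 1: unchanged (A[1] not included)
P[k] for k >= 1: shift by delta = -9
  P[0] = 10 + 0 = 10
  P[1] = 29 + -9 = 20
  P[2] = 47 + -9 = 38
  P[3] = 59 + -9 = 50
  P[4] = 72 + -9 = 63

Answer: [10, 20, 38, 50, 63]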